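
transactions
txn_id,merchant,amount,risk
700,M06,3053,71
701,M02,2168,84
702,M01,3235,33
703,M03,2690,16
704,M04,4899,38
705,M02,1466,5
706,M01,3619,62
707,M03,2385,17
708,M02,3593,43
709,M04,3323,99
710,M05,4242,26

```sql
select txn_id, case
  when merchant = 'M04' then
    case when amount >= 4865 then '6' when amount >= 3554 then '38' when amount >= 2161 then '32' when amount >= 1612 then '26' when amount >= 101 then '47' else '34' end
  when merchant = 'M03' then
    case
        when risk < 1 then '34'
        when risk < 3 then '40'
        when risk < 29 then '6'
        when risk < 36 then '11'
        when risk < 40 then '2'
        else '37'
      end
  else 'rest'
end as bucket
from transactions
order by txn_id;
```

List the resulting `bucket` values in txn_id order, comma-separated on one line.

rest, rest, rest, 6, 6, rest, rest, 6, rest, 32, rest

txn_id=700: merchant='M06' → outer ELSE → rest
txn_id=701: merchant='M02' → outer ELSE → rest
txn_id=702: merchant='M01' → outer ELSE → rest
txn_id=703: merchant='M03' → inner[risk < 29] → 6
txn_id=704: merchant='M04' → inner[amount >= 4865] → 6
txn_id=705: merchant='M02' → outer ELSE → rest
txn_id=706: merchant='M01' → outer ELSE → rest
txn_id=707: merchant='M03' → inner[risk < 29] → 6
txn_id=708: merchant='M02' → outer ELSE → rest
txn_id=709: merchant='M04' → inner[amount >= 2161] → 32
txn_id=710: merchant='M05' → outer ELSE → rest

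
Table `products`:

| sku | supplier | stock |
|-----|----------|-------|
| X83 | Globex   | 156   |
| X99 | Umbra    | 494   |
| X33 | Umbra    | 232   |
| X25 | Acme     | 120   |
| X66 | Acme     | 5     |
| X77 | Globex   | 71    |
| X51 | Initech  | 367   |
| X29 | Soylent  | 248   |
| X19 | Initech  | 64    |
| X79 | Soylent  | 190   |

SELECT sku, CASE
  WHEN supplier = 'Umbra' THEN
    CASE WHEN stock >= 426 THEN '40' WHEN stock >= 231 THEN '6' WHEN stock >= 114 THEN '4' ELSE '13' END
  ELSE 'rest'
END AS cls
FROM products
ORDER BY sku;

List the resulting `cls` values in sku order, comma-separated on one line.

rest, rest, rest, 6, rest, rest, rest, rest, rest, 40

sku=X19: supplier='Initech' → outer ELSE → rest
sku=X25: supplier='Acme' → outer ELSE → rest
sku=X29: supplier='Soylent' → outer ELSE → rest
sku=X33: supplier='Umbra' → inner[stock >= 231] → 6
sku=X51: supplier='Initech' → outer ELSE → rest
sku=X66: supplier='Acme' → outer ELSE → rest
sku=X77: supplier='Globex' → outer ELSE → rest
sku=X79: supplier='Soylent' → outer ELSE → rest
sku=X83: supplier='Globex' → outer ELSE → rest
sku=X99: supplier='Umbra' → inner[stock >= 426] → 40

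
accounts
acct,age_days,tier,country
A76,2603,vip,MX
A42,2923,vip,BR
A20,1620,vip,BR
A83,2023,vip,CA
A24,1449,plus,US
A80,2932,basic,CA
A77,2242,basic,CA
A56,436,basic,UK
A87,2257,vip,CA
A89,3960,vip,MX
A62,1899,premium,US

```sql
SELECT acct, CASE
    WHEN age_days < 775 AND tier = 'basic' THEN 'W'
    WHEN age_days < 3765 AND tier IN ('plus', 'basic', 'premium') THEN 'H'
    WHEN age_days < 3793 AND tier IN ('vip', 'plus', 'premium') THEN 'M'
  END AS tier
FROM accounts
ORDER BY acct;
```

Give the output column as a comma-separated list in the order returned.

M, H, M, W, H, M, H, H, M, M, NULL

acct=A20: age_days < 3793 AND tier IN ('vip', 'plus', 'premium') → M
acct=A24: age_days < 3765 AND tier IN ('plus', 'basic', 'premium') → H
acct=A42: age_days < 3793 AND tier IN ('vip', 'plus', 'premium') → M
acct=A56: age_days < 775 AND tier = 'basic' → W
acct=A62: age_days < 3765 AND tier IN ('plus', 'basic', 'premium') → H
acct=A76: age_days < 3793 AND tier IN ('vip', 'plus', 'premium') → M
acct=A77: age_days < 3765 AND tier IN ('plus', 'basic', 'premium') → H
acct=A80: age_days < 3765 AND tier IN ('plus', 'basic', 'premium') → H
acct=A83: age_days < 3793 AND tier IN ('vip', 'plus', 'premium') → M
acct=A87: age_days < 3793 AND tier IN ('vip', 'plus', 'premium') → M
acct=A89: (no match → NULL) → NULL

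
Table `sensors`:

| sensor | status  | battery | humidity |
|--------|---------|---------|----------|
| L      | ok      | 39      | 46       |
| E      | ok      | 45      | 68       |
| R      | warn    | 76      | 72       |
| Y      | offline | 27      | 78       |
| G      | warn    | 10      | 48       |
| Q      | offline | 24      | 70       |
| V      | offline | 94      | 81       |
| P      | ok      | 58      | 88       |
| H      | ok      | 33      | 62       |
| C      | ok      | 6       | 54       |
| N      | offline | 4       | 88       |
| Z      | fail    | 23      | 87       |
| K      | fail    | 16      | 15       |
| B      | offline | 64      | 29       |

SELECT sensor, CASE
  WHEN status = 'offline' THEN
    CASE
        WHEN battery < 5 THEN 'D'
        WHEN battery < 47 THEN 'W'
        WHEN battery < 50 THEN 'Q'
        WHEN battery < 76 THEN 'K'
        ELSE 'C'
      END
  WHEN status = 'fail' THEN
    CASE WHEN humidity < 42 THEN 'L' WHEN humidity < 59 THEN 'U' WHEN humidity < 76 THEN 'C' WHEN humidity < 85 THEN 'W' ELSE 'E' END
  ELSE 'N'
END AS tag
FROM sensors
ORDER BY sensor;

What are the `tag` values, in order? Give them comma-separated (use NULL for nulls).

K, N, N, N, N, L, N, D, N, W, N, C, W, E

sensor=B: status='offline' → inner[battery < 76] → K
sensor=C: status='ok' → outer ELSE → N
sensor=E: status='ok' → outer ELSE → N
sensor=G: status='warn' → outer ELSE → N
sensor=H: status='ok' → outer ELSE → N
sensor=K: status='fail' → inner[humidity < 42] → L
sensor=L: status='ok' → outer ELSE → N
sensor=N: status='offline' → inner[battery < 5] → D
sensor=P: status='ok' → outer ELSE → N
sensor=Q: status='offline' → inner[battery < 47] → W
sensor=R: status='warn' → outer ELSE → N
sensor=V: status='offline' → inner[ELSE] → C
sensor=Y: status='offline' → inner[battery < 47] → W
sensor=Z: status='fail' → inner[ELSE] → E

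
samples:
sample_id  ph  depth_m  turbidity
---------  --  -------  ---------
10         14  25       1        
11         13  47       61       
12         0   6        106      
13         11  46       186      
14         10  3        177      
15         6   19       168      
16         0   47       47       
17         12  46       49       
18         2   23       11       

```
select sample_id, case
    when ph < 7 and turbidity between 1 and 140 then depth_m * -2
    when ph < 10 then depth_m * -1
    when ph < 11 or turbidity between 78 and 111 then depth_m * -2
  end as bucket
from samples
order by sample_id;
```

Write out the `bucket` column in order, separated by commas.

NULL, NULL, -12, NULL, -6, -19, -94, NULL, -46

sample_id=10: (no match → NULL) → NULL
sample_id=11: (no match → NULL) → NULL
sample_id=12: ph < 7 and turbidity between 1 and 140 → -12
sample_id=13: (no match → NULL) → NULL
sample_id=14: ph < 11 or turbidity between 78 and 111 → -6
sample_id=15: ph < 10 → -19
sample_id=16: ph < 7 and turbidity between 1 and 140 → -94
sample_id=17: (no match → NULL) → NULL
sample_id=18: ph < 7 and turbidity between 1 and 140 → -46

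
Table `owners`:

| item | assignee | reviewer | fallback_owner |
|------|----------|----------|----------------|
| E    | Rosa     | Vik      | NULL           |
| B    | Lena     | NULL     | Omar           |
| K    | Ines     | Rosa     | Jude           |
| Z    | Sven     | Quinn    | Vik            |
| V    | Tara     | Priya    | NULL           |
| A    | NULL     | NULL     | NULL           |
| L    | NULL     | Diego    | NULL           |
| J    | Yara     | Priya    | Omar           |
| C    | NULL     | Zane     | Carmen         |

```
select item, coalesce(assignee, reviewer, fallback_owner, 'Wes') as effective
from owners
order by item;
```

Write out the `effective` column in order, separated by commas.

Wes, Lena, Zane, Rosa, Yara, Ines, Diego, Tara, Sven

item=A: assignee=NULL, reviewer=NULL, fallback_owner=NULL, → literal Wes → Wes
item=B: assignee=Lena → Lena
item=C: assignee=NULL, reviewer=Zane → Zane
item=E: assignee=Rosa → Rosa
item=J: assignee=Yara → Yara
item=K: assignee=Ines → Ines
item=L: assignee=NULL, reviewer=Diego → Diego
item=V: assignee=Tara → Tara
item=Z: assignee=Sven → Sven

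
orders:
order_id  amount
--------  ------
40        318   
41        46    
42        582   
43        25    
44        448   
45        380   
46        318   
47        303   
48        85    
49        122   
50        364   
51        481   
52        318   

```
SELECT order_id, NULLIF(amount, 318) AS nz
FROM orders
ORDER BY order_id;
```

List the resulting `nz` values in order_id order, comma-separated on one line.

order_id=40: amount=318 vs 318: equal → NULL
order_id=41: amount=46 vs 318: differ → 46
order_id=42: amount=582 vs 318: differ → 582
order_id=43: amount=25 vs 318: differ → 25
order_id=44: amount=448 vs 318: differ → 448
order_id=45: amount=380 vs 318: differ → 380
order_id=46: amount=318 vs 318: equal → NULL
order_id=47: amount=303 vs 318: differ → 303
order_id=48: amount=85 vs 318: differ → 85
order_id=49: amount=122 vs 318: differ → 122
order_id=50: amount=364 vs 318: differ → 364
order_id=51: amount=481 vs 318: differ → 481
order_id=52: amount=318 vs 318: equal → NULL

NULL, 46, 582, 25, 448, 380, NULL, 303, 85, 122, 364, 481, NULL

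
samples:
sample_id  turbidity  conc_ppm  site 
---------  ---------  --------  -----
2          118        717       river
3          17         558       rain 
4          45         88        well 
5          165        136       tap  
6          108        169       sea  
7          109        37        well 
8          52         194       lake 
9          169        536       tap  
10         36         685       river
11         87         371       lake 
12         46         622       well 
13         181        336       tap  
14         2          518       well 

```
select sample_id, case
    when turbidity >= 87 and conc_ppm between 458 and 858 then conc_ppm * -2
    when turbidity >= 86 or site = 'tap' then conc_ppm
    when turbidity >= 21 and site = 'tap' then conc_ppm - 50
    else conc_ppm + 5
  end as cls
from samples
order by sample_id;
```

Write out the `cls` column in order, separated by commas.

sample_id=2: turbidity >= 87 and conc_ppm between 458 and 858 → -1434
sample_id=3: ELSE → 563
sample_id=4: ELSE → 93
sample_id=5: turbidity >= 86 or site = 'tap' → 136
sample_id=6: turbidity >= 86 or site = 'tap' → 169
sample_id=7: turbidity >= 86 or site = 'tap' → 37
sample_id=8: ELSE → 199
sample_id=9: turbidity >= 87 and conc_ppm between 458 and 858 → -1072
sample_id=10: ELSE → 690
sample_id=11: turbidity >= 86 or site = 'tap' → 371
sample_id=12: ELSE → 627
sample_id=13: turbidity >= 86 or site = 'tap' → 336
sample_id=14: ELSE → 523

-1434, 563, 93, 136, 169, 37, 199, -1072, 690, 371, 627, 336, 523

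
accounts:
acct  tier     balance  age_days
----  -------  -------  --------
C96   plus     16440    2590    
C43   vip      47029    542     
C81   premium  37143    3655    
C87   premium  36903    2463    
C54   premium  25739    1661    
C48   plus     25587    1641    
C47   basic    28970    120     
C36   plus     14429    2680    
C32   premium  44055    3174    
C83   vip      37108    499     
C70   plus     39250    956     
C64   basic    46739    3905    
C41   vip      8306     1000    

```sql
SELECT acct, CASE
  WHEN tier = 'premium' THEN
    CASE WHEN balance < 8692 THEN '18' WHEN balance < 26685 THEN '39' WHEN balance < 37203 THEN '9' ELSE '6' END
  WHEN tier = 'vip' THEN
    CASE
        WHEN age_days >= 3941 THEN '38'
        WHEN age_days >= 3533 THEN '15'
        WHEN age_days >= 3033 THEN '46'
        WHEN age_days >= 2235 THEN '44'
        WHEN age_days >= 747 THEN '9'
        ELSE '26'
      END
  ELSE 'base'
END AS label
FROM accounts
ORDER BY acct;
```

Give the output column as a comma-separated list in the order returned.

6, base, 9, 26, base, base, 39, base, base, 9, 26, 9, base

acct=C32: tier='premium' → inner[ELSE] → 6
acct=C36: tier='plus' → outer ELSE → base
acct=C41: tier='vip' → inner[age_days >= 747] → 9
acct=C43: tier='vip' → inner[ELSE] → 26
acct=C47: tier='basic' → outer ELSE → base
acct=C48: tier='plus' → outer ELSE → base
acct=C54: tier='premium' → inner[balance < 26685] → 39
acct=C64: tier='basic' → outer ELSE → base
acct=C70: tier='plus' → outer ELSE → base
acct=C81: tier='premium' → inner[balance < 37203] → 9
acct=C83: tier='vip' → inner[ELSE] → 26
acct=C87: tier='premium' → inner[balance < 37203] → 9
acct=C96: tier='plus' → outer ELSE → base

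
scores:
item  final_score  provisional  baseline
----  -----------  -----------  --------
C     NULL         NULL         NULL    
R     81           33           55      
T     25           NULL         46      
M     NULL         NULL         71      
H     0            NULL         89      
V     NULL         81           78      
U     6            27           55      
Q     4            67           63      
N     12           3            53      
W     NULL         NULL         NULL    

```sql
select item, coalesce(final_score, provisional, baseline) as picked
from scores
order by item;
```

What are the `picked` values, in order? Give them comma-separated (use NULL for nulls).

NULL, 0, 71, 12, 4, 81, 25, 6, 81, NULL

item=C: final_score=NULL, provisional=NULL, baseline=NULL (all NULL) → NULL
item=H: final_score=0 → 0
item=M: final_score=NULL, provisional=NULL, baseline=71 → 71
item=N: final_score=12 → 12
item=Q: final_score=4 → 4
item=R: final_score=81 → 81
item=T: final_score=25 → 25
item=U: final_score=6 → 6
item=V: final_score=NULL, provisional=81 → 81
item=W: final_score=NULL, provisional=NULL, baseline=NULL (all NULL) → NULL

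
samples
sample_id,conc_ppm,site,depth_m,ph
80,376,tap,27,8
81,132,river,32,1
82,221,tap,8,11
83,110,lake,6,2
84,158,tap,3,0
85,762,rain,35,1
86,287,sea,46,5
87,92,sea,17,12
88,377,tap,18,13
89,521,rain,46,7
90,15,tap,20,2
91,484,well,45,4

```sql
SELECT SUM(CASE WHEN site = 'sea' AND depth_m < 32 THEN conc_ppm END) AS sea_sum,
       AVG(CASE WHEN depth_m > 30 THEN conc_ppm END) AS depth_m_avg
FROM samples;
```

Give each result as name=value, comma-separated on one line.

sea_sum=92, depth_m_avg=437.2

[sea_sum: site = 'sea' AND depth_m < 32]
sample_id=80: ✗
sample_id=81: ✗
sample_id=82: ✗
sample_id=83: ✗
sample_id=84: ✗
sample_id=85: ✗
sample_id=86: ✗
sample_id=87: ✓ → 92
sample_id=88: ✗
sample_id=89: ✗
sample_id=90: ✗
sample_id=91: ✗
sea_sum = 92
—
[depth_m_avg: depth_m > 30]
sample_id=80: ✗
sample_id=81: ✓ → 132
sample_id=82: ✗
sample_id=83: ✗
sample_id=84: ✗
sample_id=85: ✓ → 762
sample_id=86: ✓ → 287
sample_id=87: ✗
sample_id=88: ✗
sample_id=89: ✓ → 521
sample_id=90: ✗
sample_id=91: ✓ → 484
depth_m_avg = (132 + 762 + 287 + 521 + 484) / 5 = 437.2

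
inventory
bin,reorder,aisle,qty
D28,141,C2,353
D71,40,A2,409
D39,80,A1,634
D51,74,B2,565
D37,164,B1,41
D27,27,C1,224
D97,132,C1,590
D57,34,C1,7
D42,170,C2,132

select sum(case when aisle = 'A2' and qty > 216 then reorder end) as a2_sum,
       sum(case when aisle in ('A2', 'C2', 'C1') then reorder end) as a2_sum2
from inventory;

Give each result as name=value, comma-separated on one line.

a2_sum=40, a2_sum2=544

[a2_sum: aisle = 'A2' and qty > 216]
bin=D28: ✗
bin=D71: ✓ → 40
bin=D39: ✗
bin=D51: ✗
bin=D37: ✗
bin=D27: ✗
bin=D97: ✗
bin=D57: ✗
bin=D42: ✗
a2_sum = 40
—
[a2_sum2: aisle in ('A2', 'C2', 'C1')]
bin=D28: ✓ → 141
bin=D71: ✓ → 40
bin=D39: ✗
bin=D51: ✗
bin=D37: ✗
bin=D27: ✓ → 27
bin=D97: ✓ → 132
bin=D57: ✓ → 34
bin=D42: ✓ → 170
a2_sum2 = 141 + 40 + 27 + 132 + 34 + 170 = 544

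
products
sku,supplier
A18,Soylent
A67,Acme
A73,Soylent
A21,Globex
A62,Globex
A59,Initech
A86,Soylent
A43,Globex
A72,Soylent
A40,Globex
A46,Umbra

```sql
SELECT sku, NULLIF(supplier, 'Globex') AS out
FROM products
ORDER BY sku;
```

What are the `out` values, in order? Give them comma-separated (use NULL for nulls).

Soylent, NULL, NULL, NULL, Umbra, Initech, NULL, Acme, Soylent, Soylent, Soylent

sku=A18: supplier=Soylent vs Globex: differ → Soylent
sku=A21: supplier=Globex vs Globex: equal → NULL
sku=A40: supplier=Globex vs Globex: equal → NULL
sku=A43: supplier=Globex vs Globex: equal → NULL
sku=A46: supplier=Umbra vs Globex: differ → Umbra
sku=A59: supplier=Initech vs Globex: differ → Initech
sku=A62: supplier=Globex vs Globex: equal → NULL
sku=A67: supplier=Acme vs Globex: differ → Acme
sku=A72: supplier=Soylent vs Globex: differ → Soylent
sku=A73: supplier=Soylent vs Globex: differ → Soylent
sku=A86: supplier=Soylent vs Globex: differ → Soylent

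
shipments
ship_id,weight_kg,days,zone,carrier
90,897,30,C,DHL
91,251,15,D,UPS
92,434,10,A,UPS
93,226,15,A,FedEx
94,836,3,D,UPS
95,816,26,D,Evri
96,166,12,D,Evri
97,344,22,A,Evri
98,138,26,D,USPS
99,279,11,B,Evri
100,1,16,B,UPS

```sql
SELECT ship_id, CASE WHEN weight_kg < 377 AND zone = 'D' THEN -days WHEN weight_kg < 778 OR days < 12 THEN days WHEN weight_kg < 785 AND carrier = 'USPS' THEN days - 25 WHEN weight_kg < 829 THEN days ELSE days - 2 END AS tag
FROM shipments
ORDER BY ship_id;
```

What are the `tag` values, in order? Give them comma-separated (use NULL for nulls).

28, -15, 10, 15, 3, 26, -12, 22, -26, 11, 16

ship_id=90: ELSE → 28
ship_id=91: weight_kg < 377 AND zone = 'D' → -15
ship_id=92: weight_kg < 778 OR days < 12 → 10
ship_id=93: weight_kg < 778 OR days < 12 → 15
ship_id=94: weight_kg < 778 OR days < 12 → 3
ship_id=95: weight_kg < 829 → 26
ship_id=96: weight_kg < 377 AND zone = 'D' → -12
ship_id=97: weight_kg < 778 OR days < 12 → 22
ship_id=98: weight_kg < 377 AND zone = 'D' → -26
ship_id=99: weight_kg < 778 OR days < 12 → 11
ship_id=100: weight_kg < 778 OR days < 12 → 16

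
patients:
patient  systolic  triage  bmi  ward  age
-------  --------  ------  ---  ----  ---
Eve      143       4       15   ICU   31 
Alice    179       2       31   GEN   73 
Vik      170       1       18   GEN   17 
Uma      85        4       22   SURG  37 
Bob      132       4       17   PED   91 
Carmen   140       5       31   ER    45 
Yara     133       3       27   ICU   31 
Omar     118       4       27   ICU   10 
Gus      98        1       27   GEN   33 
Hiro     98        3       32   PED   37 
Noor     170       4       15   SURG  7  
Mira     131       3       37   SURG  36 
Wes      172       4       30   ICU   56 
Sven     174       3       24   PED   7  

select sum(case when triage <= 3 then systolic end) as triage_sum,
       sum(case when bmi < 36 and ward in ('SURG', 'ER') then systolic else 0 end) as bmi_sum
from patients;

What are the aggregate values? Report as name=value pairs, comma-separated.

triage_sum=983, bmi_sum=395

[triage_sum: triage <= 3]
patient=Eve: ✗
patient=Alice: ✓ → 179
patient=Vik: ✓ → 170
patient=Uma: ✗
patient=Bob: ✗
patient=Carmen: ✗
patient=Yara: ✓ → 133
patient=Omar: ✗
patient=Gus: ✓ → 98
patient=Hiro: ✓ → 98
patient=Noor: ✗
patient=Mira: ✓ → 131
patient=Wes: ✗
patient=Sven: ✓ → 174
triage_sum = 179 + 170 + 133 + 98 + 98 + 131 + 174 = 983
—
[bmi_sum: bmi < 36 and ward in ('SURG', 'ER')]
patient=Eve: ✗
patient=Alice: ✗
patient=Vik: ✗
patient=Uma: ✓ → 85
patient=Bob: ✗
patient=Carmen: ✓ → 140
patient=Yara: ✗
patient=Omar: ✗
patient=Gus: ✗
patient=Hiro: ✗
patient=Noor: ✓ → 170
patient=Mira: ✗
patient=Wes: ✗
patient=Sven: ✗
bmi_sum = 85 + 140 + 170 = 395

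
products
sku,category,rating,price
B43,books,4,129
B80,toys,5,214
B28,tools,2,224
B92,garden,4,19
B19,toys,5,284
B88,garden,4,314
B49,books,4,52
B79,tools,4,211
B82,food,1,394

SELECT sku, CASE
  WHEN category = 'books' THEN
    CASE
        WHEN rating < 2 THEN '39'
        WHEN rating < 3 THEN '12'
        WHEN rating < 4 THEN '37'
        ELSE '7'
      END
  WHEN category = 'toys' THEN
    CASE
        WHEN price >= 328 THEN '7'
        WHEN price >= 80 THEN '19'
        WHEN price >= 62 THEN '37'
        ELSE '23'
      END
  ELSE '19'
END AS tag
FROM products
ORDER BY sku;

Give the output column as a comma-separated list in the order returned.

19, 19, 7, 7, 19, 19, 19, 19, 19

sku=B19: category='toys' → inner[price >= 80] → 19
sku=B28: category='tools' → outer ELSE → 19
sku=B43: category='books' → inner[ELSE] → 7
sku=B49: category='books' → inner[ELSE] → 7
sku=B79: category='tools' → outer ELSE → 19
sku=B80: category='toys' → inner[price >= 80] → 19
sku=B82: category='food' → outer ELSE → 19
sku=B88: category='garden' → outer ELSE → 19
sku=B92: category='garden' → outer ELSE → 19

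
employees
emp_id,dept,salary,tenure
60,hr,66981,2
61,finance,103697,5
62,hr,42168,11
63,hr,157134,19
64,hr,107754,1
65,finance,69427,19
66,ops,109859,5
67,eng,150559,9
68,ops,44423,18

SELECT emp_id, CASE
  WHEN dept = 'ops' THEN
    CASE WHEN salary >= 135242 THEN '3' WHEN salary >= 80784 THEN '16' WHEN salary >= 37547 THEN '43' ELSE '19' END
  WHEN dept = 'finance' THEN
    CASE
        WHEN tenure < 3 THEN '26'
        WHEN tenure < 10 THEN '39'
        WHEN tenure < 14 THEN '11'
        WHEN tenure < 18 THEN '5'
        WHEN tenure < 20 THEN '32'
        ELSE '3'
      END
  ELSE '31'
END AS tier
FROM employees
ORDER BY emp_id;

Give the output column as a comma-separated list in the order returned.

31, 39, 31, 31, 31, 32, 16, 31, 43

emp_id=60: dept='hr' → outer ELSE → 31
emp_id=61: dept='finance' → inner[tenure < 10] → 39
emp_id=62: dept='hr' → outer ELSE → 31
emp_id=63: dept='hr' → outer ELSE → 31
emp_id=64: dept='hr' → outer ELSE → 31
emp_id=65: dept='finance' → inner[tenure < 20] → 32
emp_id=66: dept='ops' → inner[salary >= 80784] → 16
emp_id=67: dept='eng' → outer ELSE → 31
emp_id=68: dept='ops' → inner[salary >= 37547] → 43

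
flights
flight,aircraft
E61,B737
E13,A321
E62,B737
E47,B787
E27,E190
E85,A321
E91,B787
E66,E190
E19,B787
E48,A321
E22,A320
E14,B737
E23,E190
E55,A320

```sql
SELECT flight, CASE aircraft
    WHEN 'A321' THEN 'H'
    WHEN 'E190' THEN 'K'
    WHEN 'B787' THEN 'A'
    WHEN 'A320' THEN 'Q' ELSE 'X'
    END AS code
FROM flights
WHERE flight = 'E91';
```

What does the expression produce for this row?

A

flight = E91: aircraft=B787.
aircraft='A321' → false
aircraft='E190' → false
aircraft='B787' → true → A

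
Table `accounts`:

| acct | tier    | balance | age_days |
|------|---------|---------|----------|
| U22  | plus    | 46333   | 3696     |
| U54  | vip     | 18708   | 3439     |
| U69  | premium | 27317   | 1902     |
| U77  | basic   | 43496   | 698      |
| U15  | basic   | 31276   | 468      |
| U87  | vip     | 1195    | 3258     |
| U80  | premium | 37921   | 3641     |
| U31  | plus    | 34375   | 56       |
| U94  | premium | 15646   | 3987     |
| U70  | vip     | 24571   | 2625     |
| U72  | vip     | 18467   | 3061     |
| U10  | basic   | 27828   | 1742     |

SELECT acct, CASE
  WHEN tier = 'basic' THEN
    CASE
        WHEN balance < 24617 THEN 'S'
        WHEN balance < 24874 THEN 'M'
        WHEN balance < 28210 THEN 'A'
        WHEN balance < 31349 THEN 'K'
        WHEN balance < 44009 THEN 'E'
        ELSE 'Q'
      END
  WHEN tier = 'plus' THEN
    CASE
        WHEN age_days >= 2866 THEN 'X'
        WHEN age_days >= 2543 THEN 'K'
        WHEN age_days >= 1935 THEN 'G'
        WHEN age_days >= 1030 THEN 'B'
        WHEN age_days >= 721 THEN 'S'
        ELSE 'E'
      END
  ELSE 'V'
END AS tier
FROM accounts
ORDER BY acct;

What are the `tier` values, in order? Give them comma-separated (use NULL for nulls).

A, K, X, E, V, V, V, V, E, V, V, V

acct=U10: tier='basic' → inner[balance < 28210] → A
acct=U15: tier='basic' → inner[balance < 31349] → K
acct=U22: tier='plus' → inner[age_days >= 2866] → X
acct=U31: tier='plus' → inner[ELSE] → E
acct=U54: tier='vip' → outer ELSE → V
acct=U69: tier='premium' → outer ELSE → V
acct=U70: tier='vip' → outer ELSE → V
acct=U72: tier='vip' → outer ELSE → V
acct=U77: tier='basic' → inner[balance < 44009] → E
acct=U80: tier='premium' → outer ELSE → V
acct=U87: tier='vip' → outer ELSE → V
acct=U94: tier='premium' → outer ELSE → V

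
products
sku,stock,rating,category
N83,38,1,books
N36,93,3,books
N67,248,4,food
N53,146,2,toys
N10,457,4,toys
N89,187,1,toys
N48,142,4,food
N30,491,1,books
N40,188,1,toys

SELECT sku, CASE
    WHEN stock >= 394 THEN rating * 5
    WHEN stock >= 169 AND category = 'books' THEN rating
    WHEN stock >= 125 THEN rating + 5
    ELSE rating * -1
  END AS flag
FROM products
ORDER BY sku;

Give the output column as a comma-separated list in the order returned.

20, 5, -3, 6, 9, 7, 9, -1, 6

sku=N10: stock >= 394 → 20
sku=N30: stock >= 394 → 5
sku=N36: ELSE → -3
sku=N40: stock >= 125 → 6
sku=N48: stock >= 125 → 9
sku=N53: stock >= 125 → 7
sku=N67: stock >= 125 → 9
sku=N83: ELSE → -1
sku=N89: stock >= 125 → 6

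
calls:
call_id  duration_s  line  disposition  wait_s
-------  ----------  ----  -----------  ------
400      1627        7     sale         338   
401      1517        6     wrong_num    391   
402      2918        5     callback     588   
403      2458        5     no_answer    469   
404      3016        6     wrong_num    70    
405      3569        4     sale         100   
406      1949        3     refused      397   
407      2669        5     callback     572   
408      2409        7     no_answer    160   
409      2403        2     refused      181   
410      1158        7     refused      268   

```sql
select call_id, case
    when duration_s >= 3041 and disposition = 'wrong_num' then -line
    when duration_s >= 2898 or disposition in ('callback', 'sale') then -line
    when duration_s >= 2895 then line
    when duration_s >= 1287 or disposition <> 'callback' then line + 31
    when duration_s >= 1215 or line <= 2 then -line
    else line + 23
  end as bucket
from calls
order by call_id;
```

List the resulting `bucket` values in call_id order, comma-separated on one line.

-7, 37, -5, 36, -6, -4, 34, -5, 38, 33, 38

call_id=400: duration_s >= 2898 or disposition in ('callback', 'sale') → -7
call_id=401: duration_s >= 1287 or disposition <> 'callback' → 37
call_id=402: duration_s >= 2898 or disposition in ('callback', 'sale') → -5
call_id=403: duration_s >= 1287 or disposition <> 'callback' → 36
call_id=404: duration_s >= 2898 or disposition in ('callback', 'sale') → -6
call_id=405: duration_s >= 2898 or disposition in ('callback', 'sale') → -4
call_id=406: duration_s >= 1287 or disposition <> 'callback' → 34
call_id=407: duration_s >= 2898 or disposition in ('callback', 'sale') → -5
call_id=408: duration_s >= 1287 or disposition <> 'callback' → 38
call_id=409: duration_s >= 1287 or disposition <> 'callback' → 33
call_id=410: duration_s >= 1287 or disposition <> 'callback' → 38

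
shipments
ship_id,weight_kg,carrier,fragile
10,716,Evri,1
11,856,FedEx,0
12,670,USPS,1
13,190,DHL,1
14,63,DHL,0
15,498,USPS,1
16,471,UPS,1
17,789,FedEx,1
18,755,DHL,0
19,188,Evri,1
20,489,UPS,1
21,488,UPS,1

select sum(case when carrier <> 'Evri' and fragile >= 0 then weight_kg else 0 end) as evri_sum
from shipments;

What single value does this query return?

5269

ship_id=10: ✗
ship_id=11: ✓ → 856
ship_id=12: ✓ → 670
ship_id=13: ✓ → 190
ship_id=14: ✓ → 63
ship_id=15: ✓ → 498
ship_id=16: ✓ → 471
ship_id=17: ✓ → 789
ship_id=18: ✓ → 755
ship_id=19: ✗
ship_id=20: ✓ → 489
ship_id=21: ✓ → 488
evri_sum = 856 + 670 + 190 + 63 + 498 + 471 + 789 + 755 + 489 + 488 = 5269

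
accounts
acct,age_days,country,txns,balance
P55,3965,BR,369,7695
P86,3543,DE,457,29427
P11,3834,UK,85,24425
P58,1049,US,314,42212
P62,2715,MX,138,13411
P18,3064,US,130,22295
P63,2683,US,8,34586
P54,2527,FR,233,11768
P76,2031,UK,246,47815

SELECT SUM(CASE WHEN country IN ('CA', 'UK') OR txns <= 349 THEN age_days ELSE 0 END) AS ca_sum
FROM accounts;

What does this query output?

17903

acct=P55: ✗
acct=P86: ✗
acct=P11: ✓ → 3834
acct=P58: ✓ → 1049
acct=P62: ✓ → 2715
acct=P18: ✓ → 3064
acct=P63: ✓ → 2683
acct=P54: ✓ → 2527
acct=P76: ✓ → 2031
ca_sum = 3834 + 1049 + 2715 + 3064 + 2683 + 2527 + 2031 = 17903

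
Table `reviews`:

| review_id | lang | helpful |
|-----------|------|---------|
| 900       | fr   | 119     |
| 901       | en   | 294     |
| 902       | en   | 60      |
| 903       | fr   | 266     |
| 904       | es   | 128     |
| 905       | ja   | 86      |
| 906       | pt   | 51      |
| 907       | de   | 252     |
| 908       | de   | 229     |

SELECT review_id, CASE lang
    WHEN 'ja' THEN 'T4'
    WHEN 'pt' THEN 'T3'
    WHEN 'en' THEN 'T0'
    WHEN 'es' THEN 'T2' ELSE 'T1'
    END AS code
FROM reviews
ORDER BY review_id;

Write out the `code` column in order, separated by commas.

T1, T0, T0, T1, T2, T4, T3, T1, T1

review_id=900: ELSE → T1
review_id=901: lang='en' → T0
review_id=902: lang='en' → T0
review_id=903: ELSE → T1
review_id=904: lang='es' → T2
review_id=905: lang='ja' → T4
review_id=906: lang='pt' → T3
review_id=907: ELSE → T1
review_id=908: ELSE → T1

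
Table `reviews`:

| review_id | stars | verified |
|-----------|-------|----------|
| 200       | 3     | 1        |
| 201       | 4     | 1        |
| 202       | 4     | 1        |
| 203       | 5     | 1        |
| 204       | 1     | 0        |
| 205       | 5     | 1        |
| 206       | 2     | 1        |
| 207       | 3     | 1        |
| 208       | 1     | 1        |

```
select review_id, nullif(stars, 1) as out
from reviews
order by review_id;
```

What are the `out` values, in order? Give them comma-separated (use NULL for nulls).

3, 4, 4, 5, NULL, 5, 2, 3, NULL

review_id=200: stars=3 vs 1: differ → 3
review_id=201: stars=4 vs 1: differ → 4
review_id=202: stars=4 vs 1: differ → 4
review_id=203: stars=5 vs 1: differ → 5
review_id=204: stars=1 vs 1: equal → NULL
review_id=205: stars=5 vs 1: differ → 5
review_id=206: stars=2 vs 1: differ → 2
review_id=207: stars=3 vs 1: differ → 3
review_id=208: stars=1 vs 1: equal → NULL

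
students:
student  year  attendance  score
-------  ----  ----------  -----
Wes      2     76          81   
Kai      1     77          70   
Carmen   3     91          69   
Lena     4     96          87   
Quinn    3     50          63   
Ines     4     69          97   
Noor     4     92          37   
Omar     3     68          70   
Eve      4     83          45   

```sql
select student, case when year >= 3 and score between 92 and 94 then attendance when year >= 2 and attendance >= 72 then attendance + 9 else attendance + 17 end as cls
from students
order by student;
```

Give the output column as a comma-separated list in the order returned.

100, 92, 86, 94, 105, 101, 85, 67, 85

student=Carmen: year >= 2 and attendance >= 72 → 100
student=Eve: year >= 2 and attendance >= 72 → 92
student=Ines: ELSE → 86
student=Kai: ELSE → 94
student=Lena: year >= 2 and attendance >= 72 → 105
student=Noor: year >= 2 and attendance >= 72 → 101
student=Omar: ELSE → 85
student=Quinn: ELSE → 67
student=Wes: year >= 2 and attendance >= 72 → 85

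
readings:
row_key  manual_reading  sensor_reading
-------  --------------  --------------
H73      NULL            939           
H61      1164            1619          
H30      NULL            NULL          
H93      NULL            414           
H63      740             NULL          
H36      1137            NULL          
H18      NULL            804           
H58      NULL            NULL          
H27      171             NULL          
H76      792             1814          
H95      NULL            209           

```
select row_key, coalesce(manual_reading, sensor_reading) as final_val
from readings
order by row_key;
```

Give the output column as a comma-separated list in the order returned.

row_key=H18: manual_reading=NULL, sensor_reading=804 → 804
row_key=H27: manual_reading=171 → 171
row_key=H30: manual_reading=NULL, sensor_reading=NULL (all NULL) → NULL
row_key=H36: manual_reading=1137 → 1137
row_key=H58: manual_reading=NULL, sensor_reading=NULL (all NULL) → NULL
row_key=H61: manual_reading=1164 → 1164
row_key=H63: manual_reading=740 → 740
row_key=H73: manual_reading=NULL, sensor_reading=939 → 939
row_key=H76: manual_reading=792 → 792
row_key=H93: manual_reading=NULL, sensor_reading=414 → 414
row_key=H95: manual_reading=NULL, sensor_reading=209 → 209

804, 171, NULL, 1137, NULL, 1164, 740, 939, 792, 414, 209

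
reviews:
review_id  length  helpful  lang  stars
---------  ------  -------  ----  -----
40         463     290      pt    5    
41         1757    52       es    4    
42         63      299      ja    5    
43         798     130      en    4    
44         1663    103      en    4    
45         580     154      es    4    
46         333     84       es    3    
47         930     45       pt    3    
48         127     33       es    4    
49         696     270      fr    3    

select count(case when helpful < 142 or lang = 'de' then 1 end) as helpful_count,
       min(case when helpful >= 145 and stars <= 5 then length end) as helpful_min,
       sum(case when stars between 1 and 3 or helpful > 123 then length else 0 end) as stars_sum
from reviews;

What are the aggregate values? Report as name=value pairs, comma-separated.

helpful_count=6, helpful_min=63, stars_sum=3863

[helpful_count: helpful < 142 or lang = 'de']
review_id=40: ✗
review_id=41: ✓ → 1
review_id=42: ✗
review_id=43: ✓ → 1
review_id=44: ✓ → 1
review_id=45: ✗
review_id=46: ✓ → 1
review_id=47: ✓ → 1
review_id=48: ✓ → 1
review_id=49: ✗
helpful_count = COUNT(1, 1, 1, 1, 1, 1) = 6
—
[helpful_min: helpful >= 145 and stars <= 5]
review_id=40: ✓ → 463
review_id=41: ✗
review_id=42: ✓ → 63
review_id=43: ✗
review_id=44: ✗
review_id=45: ✓ → 580
review_id=46: ✗
review_id=47: ✗
review_id=48: ✗
review_id=49: ✓ → 696
helpful_min = MIN(463, 63, 580, 696) = 63
—
[stars_sum: stars between 1 and 3 or helpful > 123]
review_id=40: ✓ → 463
review_id=41: ✗
review_id=42: ✓ → 63
review_id=43: ✓ → 798
review_id=44: ✗
review_id=45: ✓ → 580
review_id=46: ✓ → 333
review_id=47: ✓ → 930
review_id=48: ✗
review_id=49: ✓ → 696
stars_sum = 463 + 63 + 798 + 580 + 333 + 930 + 696 = 3863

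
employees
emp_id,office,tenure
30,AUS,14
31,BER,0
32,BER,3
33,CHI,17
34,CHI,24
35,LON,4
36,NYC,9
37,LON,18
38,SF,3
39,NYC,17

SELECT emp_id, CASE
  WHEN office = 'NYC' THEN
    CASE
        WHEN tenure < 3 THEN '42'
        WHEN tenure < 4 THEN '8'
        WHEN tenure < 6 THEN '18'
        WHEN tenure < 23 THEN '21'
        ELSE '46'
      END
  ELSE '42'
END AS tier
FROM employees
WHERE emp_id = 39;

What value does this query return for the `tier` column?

21

emp_id = 39: office=NYC, tenure=17.
office='NYC' → inner[tenure < 23] → 21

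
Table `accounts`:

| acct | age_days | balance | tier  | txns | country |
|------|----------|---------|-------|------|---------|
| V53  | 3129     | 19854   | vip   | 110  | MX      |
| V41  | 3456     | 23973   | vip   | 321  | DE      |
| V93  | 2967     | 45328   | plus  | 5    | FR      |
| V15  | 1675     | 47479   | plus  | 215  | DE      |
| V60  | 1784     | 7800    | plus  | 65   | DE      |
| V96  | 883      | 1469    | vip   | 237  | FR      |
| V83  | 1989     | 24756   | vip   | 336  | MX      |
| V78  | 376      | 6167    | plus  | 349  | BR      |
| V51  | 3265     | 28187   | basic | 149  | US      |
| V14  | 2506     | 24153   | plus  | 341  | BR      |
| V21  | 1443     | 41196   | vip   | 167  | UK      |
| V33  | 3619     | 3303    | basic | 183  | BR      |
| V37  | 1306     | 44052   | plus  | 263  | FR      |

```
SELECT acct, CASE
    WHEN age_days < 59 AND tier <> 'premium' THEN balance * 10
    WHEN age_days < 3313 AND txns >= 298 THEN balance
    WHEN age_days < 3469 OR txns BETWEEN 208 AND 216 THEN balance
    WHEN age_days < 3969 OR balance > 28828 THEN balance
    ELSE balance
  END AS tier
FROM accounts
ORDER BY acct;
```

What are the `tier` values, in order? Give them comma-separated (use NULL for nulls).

24153, 47479, 41196, 3303, 44052, 23973, 28187, 19854, 7800, 6167, 24756, 45328, 1469

acct=V14: age_days < 3313 AND txns >= 298 → 24153
acct=V15: age_days < 3469 OR txns BETWEEN 208 AND 216 → 47479
acct=V21: age_days < 3469 OR txns BETWEEN 208 AND 216 → 41196
acct=V33: age_days < 3969 OR balance > 28828 → 3303
acct=V37: age_days < 3469 OR txns BETWEEN 208 AND 216 → 44052
acct=V41: age_days < 3469 OR txns BETWEEN 208 AND 216 → 23973
acct=V51: age_days < 3469 OR txns BETWEEN 208 AND 216 → 28187
acct=V53: age_days < 3469 OR txns BETWEEN 208 AND 216 → 19854
acct=V60: age_days < 3469 OR txns BETWEEN 208 AND 216 → 7800
acct=V78: age_days < 3313 AND txns >= 298 → 6167
acct=V83: age_days < 3313 AND txns >= 298 → 24756
acct=V93: age_days < 3469 OR txns BETWEEN 208 AND 216 → 45328
acct=V96: age_days < 3469 OR txns BETWEEN 208 AND 216 → 1469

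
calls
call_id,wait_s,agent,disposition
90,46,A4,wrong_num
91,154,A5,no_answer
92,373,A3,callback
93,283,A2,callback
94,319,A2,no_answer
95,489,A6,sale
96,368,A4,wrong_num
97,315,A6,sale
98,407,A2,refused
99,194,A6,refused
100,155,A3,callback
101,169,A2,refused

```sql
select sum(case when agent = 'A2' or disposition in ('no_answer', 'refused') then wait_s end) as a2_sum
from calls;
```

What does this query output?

1526

call_id=90: ✗
call_id=91: ✓ → 154
call_id=92: ✗
call_id=93: ✓ → 283
call_id=94: ✓ → 319
call_id=95: ✗
call_id=96: ✗
call_id=97: ✗
call_id=98: ✓ → 407
call_id=99: ✓ → 194
call_id=100: ✗
call_id=101: ✓ → 169
a2_sum = 154 + 283 + 319 + 407 + 194 + 169 = 1526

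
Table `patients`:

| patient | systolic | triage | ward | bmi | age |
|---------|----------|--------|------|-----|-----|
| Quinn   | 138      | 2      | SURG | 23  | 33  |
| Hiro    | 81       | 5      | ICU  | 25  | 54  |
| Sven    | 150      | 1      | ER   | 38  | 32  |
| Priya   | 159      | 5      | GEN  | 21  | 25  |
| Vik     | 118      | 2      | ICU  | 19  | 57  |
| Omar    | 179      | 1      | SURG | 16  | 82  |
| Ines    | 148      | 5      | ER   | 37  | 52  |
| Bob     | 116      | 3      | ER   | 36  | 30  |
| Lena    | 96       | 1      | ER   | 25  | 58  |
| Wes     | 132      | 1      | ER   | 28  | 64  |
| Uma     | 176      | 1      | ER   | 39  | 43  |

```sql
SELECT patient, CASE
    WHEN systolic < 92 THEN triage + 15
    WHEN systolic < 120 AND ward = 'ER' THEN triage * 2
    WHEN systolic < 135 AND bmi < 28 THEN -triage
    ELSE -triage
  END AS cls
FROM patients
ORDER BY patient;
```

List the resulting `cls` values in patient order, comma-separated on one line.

patient=Bob: systolic < 120 AND ward = 'ER' → 6
patient=Hiro: systolic < 92 → 20
patient=Ines: ELSE → -5
patient=Lena: systolic < 120 AND ward = 'ER' → 2
patient=Omar: ELSE → -1
patient=Priya: ELSE → -5
patient=Quinn: ELSE → -2
patient=Sven: ELSE → -1
patient=Uma: ELSE → -1
patient=Vik: systolic < 135 AND bmi < 28 → -2
patient=Wes: ELSE → -1

6, 20, -5, 2, -1, -5, -2, -1, -1, -2, -1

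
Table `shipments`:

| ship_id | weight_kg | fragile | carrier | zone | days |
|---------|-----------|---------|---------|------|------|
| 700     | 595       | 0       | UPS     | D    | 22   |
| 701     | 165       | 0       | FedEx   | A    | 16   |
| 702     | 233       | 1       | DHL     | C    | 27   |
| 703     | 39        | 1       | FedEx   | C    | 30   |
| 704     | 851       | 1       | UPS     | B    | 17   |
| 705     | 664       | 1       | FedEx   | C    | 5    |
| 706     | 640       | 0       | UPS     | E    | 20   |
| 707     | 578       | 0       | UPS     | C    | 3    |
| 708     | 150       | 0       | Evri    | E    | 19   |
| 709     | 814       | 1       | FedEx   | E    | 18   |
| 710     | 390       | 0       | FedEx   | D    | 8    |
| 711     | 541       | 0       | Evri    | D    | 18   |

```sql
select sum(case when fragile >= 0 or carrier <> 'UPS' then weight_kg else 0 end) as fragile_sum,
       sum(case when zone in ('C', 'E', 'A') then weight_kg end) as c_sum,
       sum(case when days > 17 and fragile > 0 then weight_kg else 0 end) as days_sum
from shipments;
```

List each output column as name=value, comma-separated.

[fragile_sum: fragile >= 0 or carrier <> 'UPS']
ship_id=700: ✓ → 595
ship_id=701: ✓ → 165
ship_id=702: ✓ → 233
ship_id=703: ✓ → 39
ship_id=704: ✓ → 851
ship_id=705: ✓ → 664
ship_id=706: ✓ → 640
ship_id=707: ✓ → 578
ship_id=708: ✓ → 150
ship_id=709: ✓ → 814
ship_id=710: ✓ → 390
ship_id=711: ✓ → 541
fragile_sum = 595 + 165 + 233 + 39 + 851 + 664 + 640 + 578 + 150 + 814 + 390 + 541 = 5660
—
[c_sum: zone in ('C', 'E', 'A')]
ship_id=700: ✗
ship_id=701: ✓ → 165
ship_id=702: ✓ → 233
ship_id=703: ✓ → 39
ship_id=704: ✗
ship_id=705: ✓ → 664
ship_id=706: ✓ → 640
ship_id=707: ✓ → 578
ship_id=708: ✓ → 150
ship_id=709: ✓ → 814
ship_id=710: ✗
ship_id=711: ✗
c_sum = 165 + 233 + 39 + 664 + 640 + 578 + 150 + 814 = 3283
—
[days_sum: days > 17 and fragile > 0]
ship_id=700: ✗
ship_id=701: ✗
ship_id=702: ✓ → 233
ship_id=703: ✓ → 39
ship_id=704: ✗
ship_id=705: ✗
ship_id=706: ✗
ship_id=707: ✗
ship_id=708: ✗
ship_id=709: ✓ → 814
ship_id=710: ✗
ship_id=711: ✗
days_sum = 233 + 39 + 814 = 1086

fragile_sum=5660, c_sum=3283, days_sum=1086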